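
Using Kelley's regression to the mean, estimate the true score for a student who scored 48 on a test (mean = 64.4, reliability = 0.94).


T_est = rxx * X + (1 - rxx) * mean
T_est = 0.94 * 48 + 0.06 * 64.4
T_est = 45.12 + 3.864
T_est = 48.984

48.984


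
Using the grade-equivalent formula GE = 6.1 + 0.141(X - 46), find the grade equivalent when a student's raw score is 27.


raw - median = 27 - 46 = -19
slope * diff = 0.141 * -19 = -2.679
GE = 6.1 + -2.679
GE = 3.421

3.421


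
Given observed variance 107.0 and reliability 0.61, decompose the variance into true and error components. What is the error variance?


var_true = rxx * var_obs = 0.61 * 107.0 = 65.27
var_error = var_obs - var_true
var_error = 107.0 - 65.27
var_error = 41.73

41.73


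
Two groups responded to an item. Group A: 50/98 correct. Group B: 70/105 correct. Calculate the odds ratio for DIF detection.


Odds_A = 50/48 = 1.0417
Odds_B = 70/35 = 2.0
OR = Odds_A / Odds_B = 1.0417 / 2.0
Exactly, OR = (50 * 35) / (48 * 70) = 1750 / 3360
OR = 0.5208

0.5208


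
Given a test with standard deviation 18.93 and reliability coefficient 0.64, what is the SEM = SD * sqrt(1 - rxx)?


SEM = SD * sqrt(1 - rxx)
SEM = 18.93 * sqrt(1 - 0.64)
SEM = 18.93 * sqrt(0.36) = 18.93 * 0.6
SEM = 11.358

11.358


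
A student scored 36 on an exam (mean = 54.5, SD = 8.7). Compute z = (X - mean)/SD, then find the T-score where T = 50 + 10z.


z = (X - mean) / SD = (36 - 54.5) / 8.7
z = -18.5 / 8.7
z = -2.1264
T-score = T = 50 + 10z
Carry z at full precision (z = -18.5 / 8.7) into the conversion:
T-score = 50 + 10 * (-18.5 / 8.7) = 50 + -185 / 8.7
T-score = 50 + -21.2644
T-score = 28.7356

28.7356


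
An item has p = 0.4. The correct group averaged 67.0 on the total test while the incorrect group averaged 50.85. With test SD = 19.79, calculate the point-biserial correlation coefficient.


q = 1 - p = 0.6
rpb = ((M1 - M0) / SD) * sqrt(p * q)
rpb = ((67.0 - 50.85) / 19.79) * sqrt(0.4 * 0.6)
rpb = 0.3998

0.3998


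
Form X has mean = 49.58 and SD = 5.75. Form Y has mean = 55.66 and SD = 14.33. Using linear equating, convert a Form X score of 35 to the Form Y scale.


slope = SD_Y / SD_X = 14.33 / 5.75 ~ 2.4922
intercept = mean_Y - slope * mean_X = 55.66 - (14.33 / 5.75) * 49.58 ~ -67.902
Y = slope * X + intercept. To avoid rounding drift from the rounded slope/intercept, evaluate the equivalent form Y = mean_Y + SD_Y * (X - mean_X) / SD_X at full precision:
Y = 55.66 + 14.33 * (35 - 49.58) / 5.75
Y = 55.66 - 14.33 * 14.58 / 5.75
Y = 55.66 - 208.9314 / 5.75
Y = 55.66 - 36.3359
Y = 19.3241

19.3241


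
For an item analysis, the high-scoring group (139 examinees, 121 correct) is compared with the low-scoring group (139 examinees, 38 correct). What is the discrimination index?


p_upper = 121/139 = 0.8705
p_lower = 38/139 = 0.2734
D = 0.8705 - 0.2734 = 0.5971

0.5971


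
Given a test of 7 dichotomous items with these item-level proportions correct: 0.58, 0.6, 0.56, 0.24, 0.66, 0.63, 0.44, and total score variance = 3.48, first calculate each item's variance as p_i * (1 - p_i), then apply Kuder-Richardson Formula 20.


For each item, compute p_i * q_i:
  Item 1: 0.58 * 0.42 = 0.2436
  Item 2: 0.6 * 0.4 = 0.24
  Item 3: 0.56 * 0.44 = 0.2464
  Item 4: 0.24 * 0.76 = 0.1824
  Item 5: 0.66 * 0.34 = 0.2244
  Item 6: 0.63 * 0.37 = 0.2331
  Item 7: 0.44 * 0.56 = 0.2464
Sum(p_i * q_i) = 0.2436 + 0.24 + 0.2464 + 0.1824 + 0.2244 + 0.2331 + 0.2464 = 1.6163
KR-20 = (k/(k-1)) * (1 - Sum(p_i*q_i) / Var_total)
= (7/6) * (1 - 1.6163/3.48)
= 1.1667 * 0.5355
KR-20 = 0.6248

0.6248


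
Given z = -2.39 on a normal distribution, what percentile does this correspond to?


CDF(z) = 0.5 * (1 + erf(z/sqrt(2)))
erf(-1.69) = -0.9832
CDF = 0.0084
Percentile rank = 0.0084 * 100 = 0.84

0.84


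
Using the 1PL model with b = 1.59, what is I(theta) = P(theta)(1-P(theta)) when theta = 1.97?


P = 1/(1+exp(-(1.97-1.59))) = 0.5939
I = P*(1-P) = 0.5939 * 0.4061
I = 0.2412

0.2412


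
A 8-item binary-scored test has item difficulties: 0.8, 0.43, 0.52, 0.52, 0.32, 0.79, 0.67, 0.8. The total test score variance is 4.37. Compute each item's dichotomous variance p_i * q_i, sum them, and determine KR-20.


For each item, compute p_i * q_i:
  Item 1: 0.8 * 0.2 = 0.16
  Item 2: 0.43 * 0.57 = 0.2451
  Item 3: 0.52 * 0.48 = 0.2496
  Item 4: 0.52 * 0.48 = 0.2496
  Item 5: 0.32 * 0.68 = 0.2176
  Item 6: 0.79 * 0.21 = 0.1659
  Item 7: 0.67 * 0.33 = 0.2211
  Item 8: 0.8 * 0.2 = 0.16
Sum(p_i * q_i) = 0.16 + 0.2451 + 0.2496 + 0.2496 + 0.2176 + 0.1659 + 0.2211 + 0.16 = 1.6689
KR-20 = (k/(k-1)) * (1 - Sum(p_i*q_i) / Var_total)
= (8/7) * (1 - 1.6689/4.37)
= 1.1429 * 0.6181
KR-20 = 0.7064

0.7064


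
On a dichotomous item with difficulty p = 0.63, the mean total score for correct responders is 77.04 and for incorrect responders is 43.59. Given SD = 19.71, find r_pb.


q = 1 - p = 0.37
rpb = ((M1 - M0) / SD) * sqrt(p * q)
rpb = ((77.04 - 43.59) / 19.71) * sqrt(0.63 * 0.37)
rpb = 0.8194

0.8194


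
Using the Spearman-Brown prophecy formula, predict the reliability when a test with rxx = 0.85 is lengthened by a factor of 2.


r_new = (n * rxx) / (1 + (n-1) * rxx)
r_new = (2 * 0.85) / (1 + 1 * 0.85)
r_new = 1.7 / 1.85
r_new = 0.9189

0.9189


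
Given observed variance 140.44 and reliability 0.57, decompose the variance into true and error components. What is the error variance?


var_true = rxx * var_obs = 0.57 * 140.44 = 80.0508
var_error = var_obs - var_true
var_error = 140.44 - 80.0508
var_error = 60.3892

60.3892


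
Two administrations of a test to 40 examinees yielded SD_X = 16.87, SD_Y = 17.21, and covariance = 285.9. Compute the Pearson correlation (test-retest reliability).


r = cov(X,Y) / (SD_X * SD_Y)
r = 285.9 / (16.87 * 17.21)
r = 285.9 / 290.3327
r = 0.9847

0.9847


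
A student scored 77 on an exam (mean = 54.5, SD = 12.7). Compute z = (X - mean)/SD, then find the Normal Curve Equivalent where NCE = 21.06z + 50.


z = (X - mean) / SD = (77 - 54.5) / 12.7
z = 22.5 / 12.7
z = 1.7717
NCE = NCE = 21.06z + 50
Carry z at full precision (z = 22.5 / 12.7) into the conversion:
NCE = 21.06 * (22.5 / 12.7) + 50 = 473.85 / 12.7 + 50
NCE = 37.311 + 50
NCE = 87.311

87.311


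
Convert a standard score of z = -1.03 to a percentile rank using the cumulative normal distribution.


CDF(z) = 0.5 * (1 + erf(z/sqrt(2)))
erf(-0.7283) = -0.697
CDF = 0.1515
Percentile rank = 0.1515 * 100 = 15.15

15.15


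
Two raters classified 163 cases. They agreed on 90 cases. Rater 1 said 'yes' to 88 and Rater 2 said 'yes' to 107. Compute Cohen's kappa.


P_o = 90/163 = 0.552147
P_e = (88*107 + 75*56) / 26569 = 0.512477
kappa = (P_o - P_e) / (1 - P_e)
kappa = (0.552147 - 0.512477) / (1 - 0.512477)
kappa = 0.0814

0.0814


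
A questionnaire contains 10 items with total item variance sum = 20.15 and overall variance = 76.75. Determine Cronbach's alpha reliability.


alpha = (k/(k-1)) * (1 - sum(si^2)/s_total^2)
= (10/9) * (1 - 20.15/76.75)
alpha = 0.8194

0.8194


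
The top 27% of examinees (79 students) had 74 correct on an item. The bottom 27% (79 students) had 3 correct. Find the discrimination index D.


p_upper = 74/79 = 0.9367
p_lower = 3/79 = 0.038
D = 0.9367 - 0.038 = 0.8987

0.8987


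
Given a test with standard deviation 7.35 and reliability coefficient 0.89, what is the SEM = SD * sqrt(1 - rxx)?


SEM = SD * sqrt(1 - rxx)
SEM = 7.35 * sqrt(1 - 0.89)
SEM = 7.35 * sqrt(0.11) = 7.35 * 0.331662
SEM = 2.4377

2.4377


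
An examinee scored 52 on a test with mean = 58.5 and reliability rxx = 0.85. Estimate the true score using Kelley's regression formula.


T_est = rxx * X + (1 - rxx) * mean
T_est = 0.85 * 52 + 0.15 * 58.5
T_est = 44.2 + 8.775
T_est = 52.975

52.975


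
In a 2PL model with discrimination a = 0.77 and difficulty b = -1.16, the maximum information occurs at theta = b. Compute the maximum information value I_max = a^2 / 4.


For 2PL, max info at theta = b = -1.16
I_max = a^2 / 4 = 0.77^2 / 4
= 0.5929 / 4
I_max = 0.1482

0.1482


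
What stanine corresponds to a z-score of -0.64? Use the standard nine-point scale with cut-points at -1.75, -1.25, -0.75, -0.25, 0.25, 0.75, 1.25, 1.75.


Stanine boundaries: [-1.75, -1.25, -0.75, -0.25, 0.25, 0.75, 1.25, 1.75]
z = -0.64
Check each boundary:
  z >= -1.75 -> could be stanine 2
  z >= -1.25 -> could be stanine 3
  z >= -0.75 -> could be stanine 4
  z < -0.25
  z < 0.25
  z < 0.75
  z < 1.25
  z < 1.75
Highest qualifying boundary gives stanine = 4

4


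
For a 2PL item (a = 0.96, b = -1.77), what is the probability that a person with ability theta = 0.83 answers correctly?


a*(theta - b) = 0.96 * (0.83 - -1.77) = 2.496
exp(-2.496) = 0.0824
P = 1 / (1 + 0.0824)
P = 0.9239

0.9239


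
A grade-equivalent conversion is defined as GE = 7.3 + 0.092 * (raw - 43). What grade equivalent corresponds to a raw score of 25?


raw - median = 25 - 43 = -18
slope * diff = 0.092 * -18 = -1.656
GE = 7.3 + -1.656
GE = 5.644

5.644


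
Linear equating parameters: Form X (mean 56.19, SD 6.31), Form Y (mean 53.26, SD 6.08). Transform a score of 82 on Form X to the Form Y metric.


slope = SD_Y / SD_X = 6.08 / 6.31 ~ 0.9635
intercept = mean_Y - slope * mean_X = 53.26 - (6.08 / 6.31) * 56.19 ~ -0.8819
Y = slope * X + intercept. To avoid rounding drift from the rounded slope/intercept, evaluate the equivalent form Y = mean_Y + SD_Y * (X - mean_X) / SD_X at full precision:
Y = 53.26 + 6.08 * (82 - 56.19) / 6.31
Y = 53.26 + 6.08 * 25.81 / 6.31
Y = 53.26 + 156.9248 / 6.31
Y = 53.26 + 24.8692
Y = 78.1292

78.1292


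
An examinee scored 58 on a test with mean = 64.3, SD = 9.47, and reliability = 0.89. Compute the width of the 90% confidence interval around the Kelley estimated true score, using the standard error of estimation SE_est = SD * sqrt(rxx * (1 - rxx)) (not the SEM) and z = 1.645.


True score estimate = 0.89*58 + 0.11*64.3 = 58.693
SE_est = SD * sqrt(rxx * (1 - rxx)) = 9.47 * sqrt(0.89 * 0.11) = 9.47 * sqrt(0.0979) = 2.963066
CI = T_est +/- z * SE_est, so width = 2 * z * SE_est = 2 * 1.645 * 2.963066
Width = 9.7485

9.7485


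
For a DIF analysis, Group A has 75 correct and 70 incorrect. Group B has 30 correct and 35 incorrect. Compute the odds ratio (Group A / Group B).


Odds_A = 75/70 = 1.0714
Odds_B = 30/35 = 0.8571
OR = Odds_A / Odds_B = 1.0714 / 0.8571
Exactly, OR = (75 * 35) / (70 * 30) = 2625 / 2100
OR = 1.25

1.25


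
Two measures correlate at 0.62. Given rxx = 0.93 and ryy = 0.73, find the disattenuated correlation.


r_corrected = rxy / sqrt(rxx * ryy)
= 0.62 / sqrt(0.93 * 0.73)
= 0.62 / sqrt(0.6789)
= 0.62 / 0.823954
r_corrected = 0.7525

0.7525


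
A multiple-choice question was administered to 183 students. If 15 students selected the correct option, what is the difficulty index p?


Item difficulty p = number correct / total examinees
p = 15 / 183
p = 0.082

0.082


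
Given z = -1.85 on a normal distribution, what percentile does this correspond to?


CDF(z) = 0.5 * (1 + erf(z/sqrt(2)))
erf(-1.3081) = -0.9357
CDF = 0.0322
Percentile rank = 0.0322 * 100 = 3.22

3.22


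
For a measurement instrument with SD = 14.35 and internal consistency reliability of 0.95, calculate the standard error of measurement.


SEM = SD * sqrt(1 - rxx)
SEM = 14.35 * sqrt(1 - 0.95)
SEM = 14.35 * sqrt(0.05) = 14.35 * 0.223607
SEM = 3.2088

3.2088


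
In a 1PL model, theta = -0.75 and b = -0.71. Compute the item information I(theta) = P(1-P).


P = 1/(1+exp(-(-0.75--0.71))) = 0.49
I = P*(1-P) = 0.49 * 0.51
I = 0.2499

0.2499


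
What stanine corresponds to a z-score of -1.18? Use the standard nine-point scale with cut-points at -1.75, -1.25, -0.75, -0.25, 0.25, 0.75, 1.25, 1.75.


Stanine boundaries: [-1.75, -1.25, -0.75, -0.25, 0.25, 0.75, 1.25, 1.75]
z = -1.18
Check each boundary:
  z >= -1.75 -> could be stanine 2
  z >= -1.25 -> could be stanine 3
  z < -0.75
  z < -0.25
  z < 0.25
  z < 0.75
  z < 1.25
  z < 1.75
Highest qualifying boundary gives stanine = 3

3


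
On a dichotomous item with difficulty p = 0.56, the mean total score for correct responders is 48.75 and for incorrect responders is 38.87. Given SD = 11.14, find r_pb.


q = 1 - p = 0.44
rpb = ((M1 - M0) / SD) * sqrt(p * q)
rpb = ((48.75 - 38.87) / 11.14) * sqrt(0.56 * 0.44)
rpb = 0.4402

0.4402


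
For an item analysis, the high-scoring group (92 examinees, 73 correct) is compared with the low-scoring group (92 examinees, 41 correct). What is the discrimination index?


p_upper = 73/92 = 0.7935
p_lower = 41/92 = 0.4457
D = 0.7935 - 0.4457 = 0.3478

0.3478


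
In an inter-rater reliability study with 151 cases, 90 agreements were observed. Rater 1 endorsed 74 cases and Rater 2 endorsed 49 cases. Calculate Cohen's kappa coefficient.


P_o = 90/151 = 0.596026
P_e = (74*49 + 77*102) / 22801 = 0.503487
kappa = (P_o - P_e) / (1 - P_e)
kappa = (0.596026 - 0.503487) / (1 - 0.503487)
kappa = 0.1864

0.1864


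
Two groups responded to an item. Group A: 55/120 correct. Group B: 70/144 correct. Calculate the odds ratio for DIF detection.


Odds_A = 55/65 = 0.8462
Odds_B = 70/74 = 0.9459
OR = Odds_A / Odds_B = 0.8462 / 0.9459
Exactly, OR = (55 * 74) / (65 * 70) = 4070 / 4550
OR = 0.8945

0.8945


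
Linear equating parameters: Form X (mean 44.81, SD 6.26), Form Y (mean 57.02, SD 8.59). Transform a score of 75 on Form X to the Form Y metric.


slope = SD_Y / SD_X = 8.59 / 6.26 ~ 1.3722
intercept = mean_Y - slope * mean_X = 57.02 - (8.59 / 6.26) * 44.81 ~ -4.4685
Y = slope * X + intercept. To avoid rounding drift from the rounded slope/intercept, evaluate the equivalent form Y = mean_Y + SD_Y * (X - mean_X) / SD_X at full precision:
Y = 57.02 + 8.59 * (75 - 44.81) / 6.26
Y = 57.02 + 8.59 * 30.19 / 6.26
Y = 57.02 + 259.3321 / 6.26
Y = 57.02 + 41.4269
Y = 98.4469

98.4469


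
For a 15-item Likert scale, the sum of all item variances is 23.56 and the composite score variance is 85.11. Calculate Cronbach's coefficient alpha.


alpha = (k/(k-1)) * (1 - sum(si^2)/s_total^2)
= (15/14) * (1 - 23.56/85.11)
alpha = 0.7748

0.7748


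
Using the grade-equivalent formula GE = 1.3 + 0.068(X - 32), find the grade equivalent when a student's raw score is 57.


raw - median = 57 - 32 = 25
slope * diff = 0.068 * 25 = 1.7
GE = 1.3 + 1.7
GE = 3.0

3.0


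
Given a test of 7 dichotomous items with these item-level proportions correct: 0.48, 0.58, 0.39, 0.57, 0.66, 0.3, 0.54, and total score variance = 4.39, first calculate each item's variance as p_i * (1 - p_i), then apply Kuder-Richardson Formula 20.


For each item, compute p_i * q_i:
  Item 1: 0.48 * 0.52 = 0.2496
  Item 2: 0.58 * 0.42 = 0.2436
  Item 3: 0.39 * 0.61 = 0.2379
  Item 4: 0.57 * 0.43 = 0.2451
  Item 5: 0.66 * 0.34 = 0.2244
  Item 6: 0.3 * 0.7 = 0.21
  Item 7: 0.54 * 0.46 = 0.2484
Sum(p_i * q_i) = 0.2496 + 0.2436 + 0.2379 + 0.2451 + 0.2244 + 0.21 + 0.2484 = 1.659
KR-20 = (k/(k-1)) * (1 - Sum(p_i*q_i) / Var_total)
= (7/6) * (1 - 1.659/4.39)
= 1.1667 * 0.6221
KR-20 = 0.7258

0.7258


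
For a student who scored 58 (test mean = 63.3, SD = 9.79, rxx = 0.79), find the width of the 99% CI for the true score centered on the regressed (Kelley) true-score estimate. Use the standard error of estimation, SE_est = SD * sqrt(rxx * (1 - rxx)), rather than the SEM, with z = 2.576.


True score estimate = 0.79*58 + 0.21*63.3 = 59.113
SE_est = SD * sqrt(rxx * (1 - rxx)) = 9.79 * sqrt(0.79 * 0.21) = 9.79 * sqrt(0.1659) = 3.987548
CI = T_est +/- z * SE_est, so width = 2 * z * SE_est = 2 * 2.576 * 3.987548
Width = 20.5438

20.5438


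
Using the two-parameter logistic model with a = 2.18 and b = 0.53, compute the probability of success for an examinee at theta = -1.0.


a*(theta - b) = 2.18 * (-1.0 - 0.53) = -3.3354
exp(--3.3354) = 28.0896
P = 1 / (1 + 28.0896)
P = 0.0344

0.0344


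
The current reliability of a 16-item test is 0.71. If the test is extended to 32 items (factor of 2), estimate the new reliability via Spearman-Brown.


r_new = (n * rxx) / (1 + (n-1) * rxx)
r_new = (2 * 0.71) / (1 + 1 * 0.71)
r_new = 1.42 / 1.71
r_new = 0.8304

0.8304


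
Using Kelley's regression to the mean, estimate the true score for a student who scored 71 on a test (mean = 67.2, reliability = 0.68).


T_est = rxx * X + (1 - rxx) * mean
T_est = 0.68 * 71 + 0.32 * 67.2
T_est = 48.28 + 21.504
T_est = 69.784

69.784


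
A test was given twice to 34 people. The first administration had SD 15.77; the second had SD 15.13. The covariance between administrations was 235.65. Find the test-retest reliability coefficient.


r = cov(X,Y) / (SD_X * SD_Y)
r = 235.65 / (15.77 * 15.13)
r = 235.65 / 238.6001
r = 0.9876

0.9876


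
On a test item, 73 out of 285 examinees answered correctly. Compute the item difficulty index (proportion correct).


Item difficulty p = number correct / total examinees
p = 73 / 285
p = 0.2561

0.2561


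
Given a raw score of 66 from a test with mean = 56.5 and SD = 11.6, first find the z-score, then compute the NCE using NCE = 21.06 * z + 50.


z = (X - mean) / SD = (66 - 56.5) / 11.6
z = 9.5 / 11.6
z = 0.819
NCE = NCE = 21.06z + 50
Carry z at full precision (z = 9.5 / 11.6) into the conversion:
NCE = 21.06 * (9.5 / 11.6) + 50 = 200.07 / 11.6 + 50
NCE = 17.2474 + 50
NCE = 67.2474

67.2474


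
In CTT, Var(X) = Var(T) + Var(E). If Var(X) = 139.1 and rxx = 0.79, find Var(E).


var_true = rxx * var_obs = 0.79 * 139.1 = 109.889
var_error = var_obs - var_true
var_error = 139.1 - 109.889
var_error = 29.211

29.211


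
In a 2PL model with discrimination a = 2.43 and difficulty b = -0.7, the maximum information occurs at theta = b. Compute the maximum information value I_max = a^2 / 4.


For 2PL, max info at theta = b = -0.7
I_max = a^2 / 4 = 2.43^2 / 4
= 5.9049 / 4
I_max = 1.4762

1.4762


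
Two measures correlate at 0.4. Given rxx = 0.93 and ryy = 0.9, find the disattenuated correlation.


r_corrected = rxy / sqrt(rxx * ryy)
= 0.4 / sqrt(0.93 * 0.9)
= 0.4 / sqrt(0.837)
= 0.4 / 0.914877
r_corrected = 0.4372

0.4372


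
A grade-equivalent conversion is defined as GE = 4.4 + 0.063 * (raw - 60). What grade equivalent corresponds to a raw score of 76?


raw - median = 76 - 60 = 16
slope * diff = 0.063 * 16 = 1.008
GE = 4.4 + 1.008
GE = 5.408

5.408


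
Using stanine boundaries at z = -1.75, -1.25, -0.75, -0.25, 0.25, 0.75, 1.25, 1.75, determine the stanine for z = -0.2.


Stanine boundaries: [-1.75, -1.25, -0.75, -0.25, 0.25, 0.75, 1.25, 1.75]
z = -0.2
Check each boundary:
  z >= -1.75 -> could be stanine 2
  z >= -1.25 -> could be stanine 3
  z >= -0.75 -> could be stanine 4
  z >= -0.25 -> could be stanine 5
  z < 0.25
  z < 0.75
  z < 1.25
  z < 1.75
Highest qualifying boundary gives stanine = 5

5


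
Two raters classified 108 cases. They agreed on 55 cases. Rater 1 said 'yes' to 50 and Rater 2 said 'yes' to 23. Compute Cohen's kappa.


P_o = 55/108 = 0.509259
P_e = (50*23 + 58*85) / 11664 = 0.521262
kappa = (P_o - P_e) / (1 - P_e)
kappa = (0.509259 - 0.521262) / (1 - 0.521262)
kappa = -0.0251

-0.0251


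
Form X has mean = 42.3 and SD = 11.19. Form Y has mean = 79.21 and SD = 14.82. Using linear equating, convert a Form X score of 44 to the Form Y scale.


slope = SD_Y / SD_X = 14.82 / 11.19 ~ 1.3244
intercept = mean_Y - slope * mean_X = 79.21 - (14.82 / 11.19) * 42.3 ~ 23.188
Y = slope * X + intercept. To avoid rounding drift from the rounded slope/intercept, evaluate the equivalent form Y = mean_Y + SD_Y * (X - mean_X) / SD_X at full precision:
Y = 79.21 + 14.82 * (44 - 42.3) / 11.19
Y = 79.21 + 14.82 * 1.7 / 11.19
Y = 79.21 + 25.194 / 11.19
Y = 79.21 + 2.2515
Y = 81.4615

81.4615


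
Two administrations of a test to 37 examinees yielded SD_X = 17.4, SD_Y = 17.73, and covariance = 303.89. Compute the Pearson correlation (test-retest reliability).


r = cov(X,Y) / (SD_X * SD_Y)
r = 303.89 / (17.4 * 17.73)
r = 303.89 / 308.502
r = 0.9851

0.9851


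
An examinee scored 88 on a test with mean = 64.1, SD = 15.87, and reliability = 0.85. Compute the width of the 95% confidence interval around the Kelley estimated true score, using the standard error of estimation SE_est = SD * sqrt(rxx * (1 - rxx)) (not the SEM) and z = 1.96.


True score estimate = 0.85*88 + 0.15*64.1 = 84.415
SE_est = SD * sqrt(rxx * (1 - rxx)) = 15.87 * sqrt(0.85 * 0.15) = 15.87 * sqrt(0.1275) = 5.666723
CI = T_est +/- z * SE_est, so width = 2 * z * SE_est = 2 * 1.96 * 5.666723
Width = 22.2136

22.2136


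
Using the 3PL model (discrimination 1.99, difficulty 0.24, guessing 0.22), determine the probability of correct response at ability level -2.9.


logit = 1.99*(-2.9 - 0.24) = -6.2486
P* = 1/(1 + exp(--6.2486)) = 0.0019
P = 0.22 + (1 - 0.22) * 0.0019
P = 0.2215

0.2215


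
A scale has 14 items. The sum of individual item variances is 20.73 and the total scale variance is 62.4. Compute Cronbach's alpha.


alpha = (k/(k-1)) * (1 - sum(si^2)/s_total^2)
= (14/13) * (1 - 20.73/62.4)
alpha = 0.7192

0.7192


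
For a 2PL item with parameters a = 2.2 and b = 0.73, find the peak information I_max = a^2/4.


For 2PL, max info at theta = b = 0.73
I_max = a^2 / 4 = 2.2^2 / 4
= 4.84 / 4
I_max = 1.21

1.21


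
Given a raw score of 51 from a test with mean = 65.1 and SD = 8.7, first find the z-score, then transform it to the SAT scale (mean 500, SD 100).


z = (X - mean) / SD = (51 - 65.1) / 8.7
z = -14.1 / 8.7
z = -1.6207
SAT-scale = SAT = 500 + 100z
Carry z at full precision (z = -14.1 / 8.7) into the conversion:
SAT-scale = 500 + 100 * (-14.1 / 8.7) = 500 + -1410 / 8.7
SAT-scale = 500 + -162.069
SAT-scale = 337.931

337.931


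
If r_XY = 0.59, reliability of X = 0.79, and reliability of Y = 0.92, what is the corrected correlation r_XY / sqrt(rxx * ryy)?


r_corrected = rxy / sqrt(rxx * ryy)
= 0.59 / sqrt(0.79 * 0.92)
= 0.59 / sqrt(0.7268)
= 0.59 / 0.852526
r_corrected = 0.6921

0.6921


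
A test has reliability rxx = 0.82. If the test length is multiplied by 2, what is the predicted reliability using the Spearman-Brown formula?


r_new = (n * rxx) / (1 + (n-1) * rxx)
r_new = (2 * 0.82) / (1 + 1 * 0.82)
r_new = 1.64 / 1.82
r_new = 0.9011

0.9011


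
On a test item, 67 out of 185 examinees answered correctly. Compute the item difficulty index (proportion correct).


Item difficulty p = number correct / total examinees
p = 67 / 185
p = 0.3622

0.3622


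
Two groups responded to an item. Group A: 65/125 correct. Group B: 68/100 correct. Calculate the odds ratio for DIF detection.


Odds_A = 65/60 = 1.0833
Odds_B = 68/32 = 2.125
OR = Odds_A / Odds_B = 1.0833 / 2.125
Exactly, OR = (65 * 32) / (60 * 68) = 2080 / 4080
OR = 0.5098

0.5098


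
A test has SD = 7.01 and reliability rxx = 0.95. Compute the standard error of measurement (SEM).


SEM = SD * sqrt(1 - rxx)
SEM = 7.01 * sqrt(1 - 0.95)
SEM = 7.01 * sqrt(0.05) = 7.01 * 0.223607
SEM = 1.5675

1.5675


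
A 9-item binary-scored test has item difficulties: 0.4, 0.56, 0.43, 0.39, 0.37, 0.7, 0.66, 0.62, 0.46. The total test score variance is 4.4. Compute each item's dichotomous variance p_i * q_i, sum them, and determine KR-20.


For each item, compute p_i * q_i:
  Item 1: 0.4 * 0.6 = 0.24
  Item 2: 0.56 * 0.44 = 0.2464
  Item 3: 0.43 * 0.57 = 0.2451
  Item 4: 0.39 * 0.61 = 0.2379
  Item 5: 0.37 * 0.63 = 0.2331
  Item 6: 0.7 * 0.3 = 0.21
  Item 7: 0.66 * 0.34 = 0.2244
  Item 8: 0.62 * 0.38 = 0.2356
  Item 9: 0.46 * 0.54 = 0.2484
Sum(p_i * q_i) = 0.24 + 0.2464 + 0.2451 + 0.2379 + 0.2331 + 0.21 + 0.2244 + 0.2356 + 0.2484 = 2.1209
KR-20 = (k/(k-1)) * (1 - Sum(p_i*q_i) / Var_total)
= (9/8) * (1 - 2.1209/4.4)
= 1.125 * 0.518
KR-20 = 0.5827

0.5827


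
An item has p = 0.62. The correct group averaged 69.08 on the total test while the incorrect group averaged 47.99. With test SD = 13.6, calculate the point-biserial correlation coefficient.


q = 1 - p = 0.38
rpb = ((M1 - M0) / SD) * sqrt(p * q)
rpb = ((69.08 - 47.99) / 13.6) * sqrt(0.62 * 0.38)
rpb = 0.7527

0.7527


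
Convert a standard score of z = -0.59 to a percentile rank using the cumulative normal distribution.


CDF(z) = 0.5 * (1 + erf(z/sqrt(2)))
erf(-0.4172) = -0.4448
CDF = 0.2776
Percentile rank = 0.2776 * 100 = 27.76

27.76


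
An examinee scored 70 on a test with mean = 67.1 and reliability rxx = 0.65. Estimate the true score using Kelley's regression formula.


T_est = rxx * X + (1 - rxx) * mean
T_est = 0.65 * 70 + 0.35 * 67.1
T_est = 45.5 + 23.485
T_est = 68.985

68.985


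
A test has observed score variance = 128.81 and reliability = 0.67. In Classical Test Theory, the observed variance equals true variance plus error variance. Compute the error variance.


var_true = rxx * var_obs = 0.67 * 128.81 = 86.3027
var_error = var_obs - var_true
var_error = 128.81 - 86.3027
var_error = 42.5073

42.5073


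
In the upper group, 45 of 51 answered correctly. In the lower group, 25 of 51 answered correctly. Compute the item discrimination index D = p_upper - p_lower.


p_upper = 45/51 = 0.8824
p_lower = 25/51 = 0.4902
D = 0.8824 - 0.4902 = 0.3922

0.3922


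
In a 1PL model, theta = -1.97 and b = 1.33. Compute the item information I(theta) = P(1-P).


P = 1/(1+exp(-(-1.97-1.33))) = 0.0356
I = P*(1-P) = 0.0356 * 0.9644
I = 0.0343

0.0343


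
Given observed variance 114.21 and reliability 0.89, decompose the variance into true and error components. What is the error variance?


var_true = rxx * var_obs = 0.89 * 114.21 = 101.6469
var_error = var_obs - var_true
var_error = 114.21 - 101.6469
var_error = 12.5631

12.5631


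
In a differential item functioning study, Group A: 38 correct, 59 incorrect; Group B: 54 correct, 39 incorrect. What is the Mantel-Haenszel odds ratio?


Odds_A = 38/59 = 0.6441
Odds_B = 54/39 = 1.3846
OR = Odds_A / Odds_B = 0.6441 / 1.3846
Exactly, OR = (38 * 39) / (59 * 54) = 1482 / 3186
OR = 0.4652

0.4652


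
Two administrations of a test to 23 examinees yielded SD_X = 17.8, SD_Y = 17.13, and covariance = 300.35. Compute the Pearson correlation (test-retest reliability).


r = cov(X,Y) / (SD_X * SD_Y)
r = 300.35 / (17.8 * 17.13)
r = 300.35 / 304.914
r = 0.985

0.985


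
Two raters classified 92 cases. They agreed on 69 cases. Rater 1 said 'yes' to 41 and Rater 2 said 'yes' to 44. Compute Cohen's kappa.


P_o = 69/92 = 0.75
P_e = (41*44 + 51*48) / 8464 = 0.502363
kappa = (P_o - P_e) / (1 - P_e)
kappa = (0.75 - 0.502363) / (1 - 0.502363)
kappa = 0.4976

0.4976


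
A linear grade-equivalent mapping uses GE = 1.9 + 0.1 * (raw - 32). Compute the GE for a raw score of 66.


raw - median = 66 - 32 = 34
slope * diff = 0.1 * 34 = 3.4
GE = 1.9 + 3.4
GE = 5.3

5.3


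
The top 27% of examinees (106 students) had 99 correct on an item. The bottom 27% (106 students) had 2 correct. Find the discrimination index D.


p_upper = 99/106 = 0.934
p_lower = 2/106 = 0.0189
D = 0.934 - 0.0189 = 0.9151

0.9151


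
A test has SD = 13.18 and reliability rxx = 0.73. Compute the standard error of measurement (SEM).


SEM = SD * sqrt(1 - rxx)
SEM = 13.18 * sqrt(1 - 0.73)
SEM = 13.18 * sqrt(0.27) = 13.18 * 0.519615
SEM = 6.8485

6.8485


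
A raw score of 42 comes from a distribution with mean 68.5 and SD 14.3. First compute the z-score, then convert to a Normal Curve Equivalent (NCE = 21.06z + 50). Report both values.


z = (X - mean) / SD = (42 - 68.5) / 14.3
z = -26.5 / 14.3
z = -1.8531
NCE = NCE = 21.06z + 50
Carry z at full precision (z = -26.5 / 14.3) into the conversion:
NCE = 21.06 * (-26.5 / 14.3) + 50 = -558.09 / 14.3 + 50
NCE = -39.0273 + 50
NCE = 10.9727

10.9727


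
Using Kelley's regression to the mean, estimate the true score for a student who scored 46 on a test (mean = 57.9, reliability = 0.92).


T_est = rxx * X + (1 - rxx) * mean
T_est = 0.92 * 46 + 0.08 * 57.9
T_est = 42.32 + 4.632
T_est = 46.952

46.952


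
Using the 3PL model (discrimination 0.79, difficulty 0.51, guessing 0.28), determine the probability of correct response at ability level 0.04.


logit = 0.79*(0.04 - 0.51) = -0.3713
P* = 1/(1 + exp(--0.3713)) = 0.4082
P = 0.28 + (1 - 0.28) * 0.4082
P = 0.5739

0.5739


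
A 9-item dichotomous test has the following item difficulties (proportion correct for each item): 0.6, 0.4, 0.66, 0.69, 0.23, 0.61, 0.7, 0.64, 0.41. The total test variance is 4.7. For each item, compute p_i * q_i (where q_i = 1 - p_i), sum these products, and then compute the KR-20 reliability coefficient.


For each item, compute p_i * q_i:
  Item 1: 0.6 * 0.4 = 0.24
  Item 2: 0.4 * 0.6 = 0.24
  Item 3: 0.66 * 0.34 = 0.2244
  Item 4: 0.69 * 0.31 = 0.2139
  Item 5: 0.23 * 0.77 = 0.1771
  Item 6: 0.61 * 0.39 = 0.2379
  Item 7: 0.7 * 0.3 = 0.21
  Item 8: 0.64 * 0.36 = 0.2304
  Item 9: 0.41 * 0.59 = 0.2419
Sum(p_i * q_i) = 0.24 + 0.24 + 0.2244 + 0.2139 + 0.1771 + 0.2379 + 0.21 + 0.2304 + 0.2419 = 2.0156
KR-20 = (k/(k-1)) * (1 - Sum(p_i*q_i) / Var_total)
= (9/8) * (1 - 2.0156/4.7)
= 1.125 * 0.5711
KR-20 = 0.6425

0.6425


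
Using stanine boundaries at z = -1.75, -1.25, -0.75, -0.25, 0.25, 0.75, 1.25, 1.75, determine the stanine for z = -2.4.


Stanine boundaries: [-1.75, -1.25, -0.75, -0.25, 0.25, 0.75, 1.25, 1.75]
z = -2.4
Check each boundary:
  z < -1.75
  z < -1.25
  z < -0.75
  z < -0.25
  z < 0.25
  z < 0.75
  z < 1.25
  z < 1.75
Highest qualifying boundary gives stanine = 1

1


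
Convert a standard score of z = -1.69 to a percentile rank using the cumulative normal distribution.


CDF(z) = 0.5 * (1 + erf(z/sqrt(2)))
erf(-1.195) = -0.909
CDF = 0.0455
Percentile rank = 0.0455 * 100 = 4.55

4.55


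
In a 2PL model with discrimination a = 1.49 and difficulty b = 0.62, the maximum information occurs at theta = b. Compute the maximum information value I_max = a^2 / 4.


For 2PL, max info at theta = b = 0.62
I_max = a^2 / 4 = 1.49^2 / 4
= 2.2201 / 4
I_max = 0.555

0.555


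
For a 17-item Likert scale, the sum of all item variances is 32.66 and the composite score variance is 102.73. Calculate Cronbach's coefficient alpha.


alpha = (k/(k-1)) * (1 - sum(si^2)/s_total^2)
= (17/16) * (1 - 32.66/102.73)
alpha = 0.7247

0.7247


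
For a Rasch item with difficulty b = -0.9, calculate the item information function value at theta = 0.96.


P = 1/(1+exp(-(0.96--0.9))) = 0.8653
I = P*(1-P) = 0.8653 * 0.1347
I = 0.1166

0.1166


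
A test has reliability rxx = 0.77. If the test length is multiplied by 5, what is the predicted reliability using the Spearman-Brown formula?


r_new = (n * rxx) / (1 + (n-1) * rxx)
r_new = (5 * 0.77) / (1 + 4 * 0.77)
r_new = 3.85 / 4.08
r_new = 0.9436

0.9436


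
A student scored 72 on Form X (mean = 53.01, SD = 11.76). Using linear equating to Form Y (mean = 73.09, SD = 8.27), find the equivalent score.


slope = SD_Y / SD_X = 8.27 / 11.76 ~ 0.7032
intercept = mean_Y - slope * mean_X = 73.09 - (8.27 / 11.76) * 53.01 ~ 35.8117
Y = slope * X + intercept. To avoid rounding drift from the rounded slope/intercept, evaluate the equivalent form Y = mean_Y + SD_Y * (X - mean_X) / SD_X at full precision:
Y = 73.09 + 8.27 * (72 - 53.01) / 11.76
Y = 73.09 + 8.27 * 18.99 / 11.76
Y = 73.09 + 157.0473 / 11.76
Y = 73.09 + 13.3544
Y = 86.4444

86.4444


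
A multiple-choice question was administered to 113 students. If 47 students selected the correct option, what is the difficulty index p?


Item difficulty p = number correct / total examinees
p = 47 / 113
p = 0.4159

0.4159


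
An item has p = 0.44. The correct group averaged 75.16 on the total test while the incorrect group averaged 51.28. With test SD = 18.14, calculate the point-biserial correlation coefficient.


q = 1 - p = 0.56
rpb = ((M1 - M0) / SD) * sqrt(p * q)
rpb = ((75.16 - 51.28) / 18.14) * sqrt(0.44 * 0.56)
rpb = 0.6535

0.6535


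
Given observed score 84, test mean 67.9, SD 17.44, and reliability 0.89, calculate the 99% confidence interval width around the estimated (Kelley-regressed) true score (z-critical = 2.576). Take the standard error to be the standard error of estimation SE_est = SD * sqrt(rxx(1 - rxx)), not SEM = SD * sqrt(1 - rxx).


True score estimate = 0.89*84 + 0.11*67.9 = 82.229
SE_est = SD * sqrt(rxx * (1 - rxx)) = 17.44 * sqrt(0.89 * 0.11) = 17.44 * sqrt(0.0979) = 5.456797
CI = T_est +/- z * SE_est, so width = 2 * z * SE_est = 2 * 2.576 * 5.456797
Width = 28.1134

28.1134


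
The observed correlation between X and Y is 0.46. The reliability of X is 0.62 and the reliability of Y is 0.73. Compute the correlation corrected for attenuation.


r_corrected = rxy / sqrt(rxx * ryy)
= 0.46 / sqrt(0.62 * 0.73)
= 0.46 / sqrt(0.4526)
= 0.46 / 0.672756
r_corrected = 0.6838

0.6838


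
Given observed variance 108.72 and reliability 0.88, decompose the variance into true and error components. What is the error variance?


var_true = rxx * var_obs = 0.88 * 108.72 = 95.6736
var_error = var_obs - var_true
var_error = 108.72 - 95.6736
var_error = 13.0464

13.0464


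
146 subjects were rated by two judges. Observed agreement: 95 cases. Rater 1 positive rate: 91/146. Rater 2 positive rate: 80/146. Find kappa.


P_o = 95/146 = 0.650685
P_e = (91*80 + 55*66) / 21316 = 0.511822
kappa = (P_o - P_e) / (1 - P_e)
kappa = (0.650685 - 0.511822) / (1 - 0.511822)
kappa = 0.2845

0.2845


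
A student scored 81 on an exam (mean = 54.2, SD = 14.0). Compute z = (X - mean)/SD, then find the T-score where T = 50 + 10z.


z = (X - mean) / SD = (81 - 54.2) / 14.0
z = 26.8 / 14.0
z = 1.9143
T-score = T = 50 + 10z
Carry z at full precision (z = 26.8 / 14.0) into the conversion:
T-score = 50 + 10 * (26.8 / 14.0) = 50 + 268 / 14.0
T-score = 50 + 19.1429
T-score = 69.1429

69.1429


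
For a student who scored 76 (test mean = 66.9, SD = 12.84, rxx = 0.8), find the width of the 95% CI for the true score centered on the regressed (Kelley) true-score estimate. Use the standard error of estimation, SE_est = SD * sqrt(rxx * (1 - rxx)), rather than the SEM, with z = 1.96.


True score estimate = 0.8*76 + 0.2*66.9 = 74.18
SE_est = SD * sqrt(rxx * (1 - rxx)) = 12.84 * sqrt(0.8 * 0.2) = 12.84 * sqrt(0.16) = 5.136
CI = T_est +/- z * SE_est, so width = 2 * z * SE_est = 2 * 1.96 * 5.136
Width = 20.1331

20.1331


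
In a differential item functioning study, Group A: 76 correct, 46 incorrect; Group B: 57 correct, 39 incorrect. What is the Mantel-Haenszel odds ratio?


Odds_A = 76/46 = 1.6522
Odds_B = 57/39 = 1.4615
OR = Odds_A / Odds_B = 1.6522 / 1.4615
Exactly, OR = (76 * 39) / (46 * 57) = 2964 / 2622
OR = 1.1304

1.1304


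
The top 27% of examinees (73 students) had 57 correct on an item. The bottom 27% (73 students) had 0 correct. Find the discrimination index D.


p_upper = 57/73 = 0.7808
p_lower = 0/73 = 0.0
D = 0.7808 - 0.0 = 0.7808

0.7808


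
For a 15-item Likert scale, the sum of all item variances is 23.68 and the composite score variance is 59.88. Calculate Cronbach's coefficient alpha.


alpha = (k/(k-1)) * (1 - sum(si^2)/s_total^2)
= (15/14) * (1 - 23.68/59.88)
alpha = 0.6477

0.6477


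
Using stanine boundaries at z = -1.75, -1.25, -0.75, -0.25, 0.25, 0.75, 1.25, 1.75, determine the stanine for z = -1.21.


Stanine boundaries: [-1.75, -1.25, -0.75, -0.25, 0.25, 0.75, 1.25, 1.75]
z = -1.21
Check each boundary:
  z >= -1.75 -> could be stanine 2
  z >= -1.25 -> could be stanine 3
  z < -0.75
  z < -0.25
  z < 0.25
  z < 0.75
  z < 1.25
  z < 1.75
Highest qualifying boundary gives stanine = 3

3


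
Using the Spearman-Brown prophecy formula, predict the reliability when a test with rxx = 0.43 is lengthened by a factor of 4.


r_new = (n * rxx) / (1 + (n-1) * rxx)
r_new = (4 * 0.43) / (1 + 3 * 0.43)
r_new = 1.72 / 2.29
r_new = 0.7511

0.7511


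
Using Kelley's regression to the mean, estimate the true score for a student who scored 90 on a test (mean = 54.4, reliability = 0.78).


T_est = rxx * X + (1 - rxx) * mean
T_est = 0.78 * 90 + 0.22 * 54.4
T_est = 70.2 + 11.968
T_est = 82.168

82.168


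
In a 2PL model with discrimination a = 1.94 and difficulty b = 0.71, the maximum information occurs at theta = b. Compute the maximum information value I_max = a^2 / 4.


For 2PL, max info at theta = b = 0.71
I_max = a^2 / 4 = 1.94^2 / 4
= 3.7636 / 4
I_max = 0.9409

0.9409


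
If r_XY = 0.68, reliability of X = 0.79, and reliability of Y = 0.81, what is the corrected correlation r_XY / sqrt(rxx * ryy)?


r_corrected = rxy / sqrt(rxx * ryy)
= 0.68 / sqrt(0.79 * 0.81)
= 0.68 / sqrt(0.6399)
= 0.68 / 0.799937
r_corrected = 0.8501

0.8501


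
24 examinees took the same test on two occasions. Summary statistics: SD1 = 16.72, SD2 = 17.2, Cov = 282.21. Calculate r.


r = cov(X,Y) / (SD_X * SD_Y)
r = 282.21 / (16.72 * 17.2)
r = 282.21 / 287.584
r = 0.9813

0.9813


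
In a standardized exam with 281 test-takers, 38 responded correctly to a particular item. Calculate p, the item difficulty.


Item difficulty p = number correct / total examinees
p = 38 / 281
p = 0.1352

0.1352


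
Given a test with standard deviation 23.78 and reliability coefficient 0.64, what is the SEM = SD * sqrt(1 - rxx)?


SEM = SD * sqrt(1 - rxx)
SEM = 23.78 * sqrt(1 - 0.64)
SEM = 23.78 * sqrt(0.36) = 23.78 * 0.6
SEM = 14.268

14.268


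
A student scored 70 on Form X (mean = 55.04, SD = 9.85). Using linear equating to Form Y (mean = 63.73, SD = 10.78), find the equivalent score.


slope = SD_Y / SD_X = 10.78 / 9.85 ~ 1.0944
intercept = mean_Y - slope * mean_X = 63.73 - (10.78 / 9.85) * 55.04 ~ 3.4933
Y = slope * X + intercept. To avoid rounding drift from the rounded slope/intercept, evaluate the equivalent form Y = mean_Y + SD_Y * (X - mean_X) / SD_X at full precision:
Y = 63.73 + 10.78 * (70 - 55.04) / 9.85
Y = 63.73 + 10.78 * 14.96 / 9.85
Y = 63.73 + 161.2688 / 9.85
Y = 63.73 + 16.3725
Y = 80.1025

80.1025


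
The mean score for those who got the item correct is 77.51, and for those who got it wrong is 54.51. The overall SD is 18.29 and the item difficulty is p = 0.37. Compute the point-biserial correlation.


q = 1 - p = 0.63
rpb = ((M1 - M0) / SD) * sqrt(p * q)
rpb = ((77.51 - 54.51) / 18.29) * sqrt(0.37 * 0.63)
rpb = 0.6071

0.6071


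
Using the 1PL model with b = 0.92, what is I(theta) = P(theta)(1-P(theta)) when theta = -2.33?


P = 1/(1+exp(-(-2.33-0.92))) = 0.0373
I = P*(1-P) = 0.0373 * 0.9627
I = 0.0359

0.0359


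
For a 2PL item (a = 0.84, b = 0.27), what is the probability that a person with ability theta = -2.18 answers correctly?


a*(theta - b) = 0.84 * (-2.18 - 0.27) = -2.058
exp(--2.058) = 7.8303
P = 1 / (1 + 7.8303)
P = 0.1132

0.1132


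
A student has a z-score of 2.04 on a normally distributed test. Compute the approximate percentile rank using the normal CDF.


CDF(z) = 0.5 * (1 + erf(z/sqrt(2)))
erf(1.4425) = 0.9586
CDF = 0.9793
Percentile rank = 0.9793 * 100 = 97.93

97.93


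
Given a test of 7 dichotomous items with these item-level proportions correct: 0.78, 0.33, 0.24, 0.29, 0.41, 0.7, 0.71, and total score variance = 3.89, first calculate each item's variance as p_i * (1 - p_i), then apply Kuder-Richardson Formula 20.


For each item, compute p_i * q_i:
  Item 1: 0.78 * 0.22 = 0.1716
  Item 2: 0.33 * 0.67 = 0.2211
  Item 3: 0.24 * 0.76 = 0.1824
  Item 4: 0.29 * 0.71 = 0.2059
  Item 5: 0.41 * 0.59 = 0.2419
  Item 6: 0.7 * 0.3 = 0.21
  Item 7: 0.71 * 0.29 = 0.2059
Sum(p_i * q_i) = 0.1716 + 0.2211 + 0.1824 + 0.2059 + 0.2419 + 0.21 + 0.2059 = 1.4388
KR-20 = (k/(k-1)) * (1 - Sum(p_i*q_i) / Var_total)
= (7/6) * (1 - 1.4388/3.89)
= 1.1667 * 0.6301
KR-20 = 0.7351

0.7351


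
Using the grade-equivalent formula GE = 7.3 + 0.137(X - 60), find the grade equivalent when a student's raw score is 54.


raw - median = 54 - 60 = -6
slope * diff = 0.137 * -6 = -0.822
GE = 7.3 + -0.822
GE = 6.478

6.478


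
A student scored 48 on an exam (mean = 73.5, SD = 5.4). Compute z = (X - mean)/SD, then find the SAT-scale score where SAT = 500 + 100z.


z = (X - mean) / SD = (48 - 73.5) / 5.4
z = -25.5 / 5.4
z = -4.7222
SAT-scale = SAT = 500 + 100z
Carry z at full precision (z = -25.5 / 5.4) into the conversion:
SAT-scale = 500 + 100 * (-25.5 / 5.4) = 500 + -2550 / 5.4
SAT-scale = 500 + -472.2222
SAT-scale = 27.7778

27.7778
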